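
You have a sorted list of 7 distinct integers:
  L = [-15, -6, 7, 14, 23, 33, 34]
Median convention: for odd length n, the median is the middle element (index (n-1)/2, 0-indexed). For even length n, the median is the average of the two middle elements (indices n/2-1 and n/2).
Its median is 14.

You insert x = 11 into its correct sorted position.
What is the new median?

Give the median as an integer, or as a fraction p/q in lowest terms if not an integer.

Answer: 25/2

Derivation:
Old list (sorted, length 7): [-15, -6, 7, 14, 23, 33, 34]
Old median = 14
Insert x = 11
Old length odd (7). Middle was index 3 = 14.
New length even (8). New median = avg of two middle elements.
x = 11: 3 elements are < x, 4 elements are > x.
New sorted list: [-15, -6, 7, 11, 14, 23, 33, 34]
New median = 25/2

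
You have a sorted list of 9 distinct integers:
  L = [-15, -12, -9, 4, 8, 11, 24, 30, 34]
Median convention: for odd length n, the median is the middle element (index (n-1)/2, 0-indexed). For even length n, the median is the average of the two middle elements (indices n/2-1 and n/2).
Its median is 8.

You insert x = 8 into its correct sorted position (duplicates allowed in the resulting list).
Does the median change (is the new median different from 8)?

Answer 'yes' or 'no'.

Old median = 8
Insert x = 8
New median = 8
Changed? no

Answer: no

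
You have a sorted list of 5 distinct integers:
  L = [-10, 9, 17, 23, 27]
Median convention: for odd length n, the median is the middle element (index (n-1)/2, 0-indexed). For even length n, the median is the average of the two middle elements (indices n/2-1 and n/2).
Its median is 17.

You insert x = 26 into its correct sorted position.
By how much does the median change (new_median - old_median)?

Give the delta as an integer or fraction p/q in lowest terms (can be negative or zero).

Old median = 17
After inserting x = 26: new sorted = [-10, 9, 17, 23, 26, 27]
New median = 20
Delta = 20 - 17 = 3

Answer: 3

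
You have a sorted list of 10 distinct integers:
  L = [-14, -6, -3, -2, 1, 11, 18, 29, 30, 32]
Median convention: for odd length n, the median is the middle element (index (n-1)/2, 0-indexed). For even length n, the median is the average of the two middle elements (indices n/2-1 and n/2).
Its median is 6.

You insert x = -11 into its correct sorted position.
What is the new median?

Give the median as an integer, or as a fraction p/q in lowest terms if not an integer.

Answer: 1

Derivation:
Old list (sorted, length 10): [-14, -6, -3, -2, 1, 11, 18, 29, 30, 32]
Old median = 6
Insert x = -11
Old length even (10). Middle pair: indices 4,5 = 1,11.
New length odd (11). New median = single middle element.
x = -11: 1 elements are < x, 9 elements are > x.
New sorted list: [-14, -11, -6, -3, -2, 1, 11, 18, 29, 30, 32]
New median = 1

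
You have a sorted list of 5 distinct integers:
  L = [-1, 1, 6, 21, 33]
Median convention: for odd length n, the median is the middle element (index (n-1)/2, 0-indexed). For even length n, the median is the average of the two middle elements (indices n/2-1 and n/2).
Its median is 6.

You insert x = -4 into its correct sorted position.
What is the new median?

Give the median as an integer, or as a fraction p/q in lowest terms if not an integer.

Old list (sorted, length 5): [-1, 1, 6, 21, 33]
Old median = 6
Insert x = -4
Old length odd (5). Middle was index 2 = 6.
New length even (6). New median = avg of two middle elements.
x = -4: 0 elements are < x, 5 elements are > x.
New sorted list: [-4, -1, 1, 6, 21, 33]
New median = 7/2

Answer: 7/2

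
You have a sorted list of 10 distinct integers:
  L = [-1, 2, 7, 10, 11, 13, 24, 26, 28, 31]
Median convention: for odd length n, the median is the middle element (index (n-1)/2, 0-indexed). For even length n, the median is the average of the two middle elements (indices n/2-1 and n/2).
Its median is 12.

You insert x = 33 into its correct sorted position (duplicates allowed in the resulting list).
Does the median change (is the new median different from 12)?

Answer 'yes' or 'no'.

Answer: yes

Derivation:
Old median = 12
Insert x = 33
New median = 13
Changed? yes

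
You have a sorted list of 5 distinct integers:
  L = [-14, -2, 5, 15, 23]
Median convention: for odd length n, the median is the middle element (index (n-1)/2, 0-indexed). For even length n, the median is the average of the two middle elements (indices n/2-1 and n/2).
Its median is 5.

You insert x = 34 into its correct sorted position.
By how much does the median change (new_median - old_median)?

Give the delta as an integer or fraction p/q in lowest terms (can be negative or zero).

Old median = 5
After inserting x = 34: new sorted = [-14, -2, 5, 15, 23, 34]
New median = 10
Delta = 10 - 5 = 5

Answer: 5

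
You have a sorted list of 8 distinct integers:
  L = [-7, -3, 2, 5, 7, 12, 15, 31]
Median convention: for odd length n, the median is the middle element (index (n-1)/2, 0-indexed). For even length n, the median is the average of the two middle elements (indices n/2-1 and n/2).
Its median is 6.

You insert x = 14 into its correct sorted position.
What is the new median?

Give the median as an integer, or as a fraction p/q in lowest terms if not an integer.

Answer: 7

Derivation:
Old list (sorted, length 8): [-7, -3, 2, 5, 7, 12, 15, 31]
Old median = 6
Insert x = 14
Old length even (8). Middle pair: indices 3,4 = 5,7.
New length odd (9). New median = single middle element.
x = 14: 6 elements are < x, 2 elements are > x.
New sorted list: [-7, -3, 2, 5, 7, 12, 14, 15, 31]
New median = 7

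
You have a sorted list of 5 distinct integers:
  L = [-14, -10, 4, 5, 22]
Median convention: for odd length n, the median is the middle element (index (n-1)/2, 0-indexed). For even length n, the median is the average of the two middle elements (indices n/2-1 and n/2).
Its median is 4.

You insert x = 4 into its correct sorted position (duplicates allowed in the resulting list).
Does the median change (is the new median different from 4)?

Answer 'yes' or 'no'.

Answer: no

Derivation:
Old median = 4
Insert x = 4
New median = 4
Changed? no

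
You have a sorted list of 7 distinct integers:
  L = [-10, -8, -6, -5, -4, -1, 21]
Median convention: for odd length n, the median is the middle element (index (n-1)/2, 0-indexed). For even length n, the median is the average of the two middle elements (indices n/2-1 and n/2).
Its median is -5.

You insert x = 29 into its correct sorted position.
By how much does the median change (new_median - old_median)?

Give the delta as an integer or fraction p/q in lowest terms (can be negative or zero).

Answer: 1/2

Derivation:
Old median = -5
After inserting x = 29: new sorted = [-10, -8, -6, -5, -4, -1, 21, 29]
New median = -9/2
Delta = -9/2 - -5 = 1/2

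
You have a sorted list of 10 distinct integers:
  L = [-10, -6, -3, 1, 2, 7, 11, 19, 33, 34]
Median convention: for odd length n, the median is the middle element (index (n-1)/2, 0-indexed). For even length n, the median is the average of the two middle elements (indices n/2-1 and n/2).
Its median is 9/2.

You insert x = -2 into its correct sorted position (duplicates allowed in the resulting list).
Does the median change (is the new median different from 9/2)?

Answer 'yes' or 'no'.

Old median = 9/2
Insert x = -2
New median = 2
Changed? yes

Answer: yes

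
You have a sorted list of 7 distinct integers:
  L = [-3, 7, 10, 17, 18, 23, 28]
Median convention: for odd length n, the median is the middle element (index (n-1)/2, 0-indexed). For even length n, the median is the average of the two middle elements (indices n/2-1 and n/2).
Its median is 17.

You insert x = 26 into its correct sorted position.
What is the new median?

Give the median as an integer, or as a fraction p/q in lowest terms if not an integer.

Old list (sorted, length 7): [-3, 7, 10, 17, 18, 23, 28]
Old median = 17
Insert x = 26
Old length odd (7). Middle was index 3 = 17.
New length even (8). New median = avg of two middle elements.
x = 26: 6 elements are < x, 1 elements are > x.
New sorted list: [-3, 7, 10, 17, 18, 23, 26, 28]
New median = 35/2

Answer: 35/2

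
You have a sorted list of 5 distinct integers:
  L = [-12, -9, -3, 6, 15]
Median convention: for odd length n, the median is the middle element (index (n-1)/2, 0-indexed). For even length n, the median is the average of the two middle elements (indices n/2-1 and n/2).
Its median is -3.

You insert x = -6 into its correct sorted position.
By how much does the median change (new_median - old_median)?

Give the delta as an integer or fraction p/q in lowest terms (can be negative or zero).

Answer: -3/2

Derivation:
Old median = -3
After inserting x = -6: new sorted = [-12, -9, -6, -3, 6, 15]
New median = -9/2
Delta = -9/2 - -3 = -3/2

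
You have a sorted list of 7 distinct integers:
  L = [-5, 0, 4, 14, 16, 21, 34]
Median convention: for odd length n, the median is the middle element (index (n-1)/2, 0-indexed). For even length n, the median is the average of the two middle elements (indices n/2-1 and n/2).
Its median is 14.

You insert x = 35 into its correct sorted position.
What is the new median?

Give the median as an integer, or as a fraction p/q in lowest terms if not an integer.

Answer: 15

Derivation:
Old list (sorted, length 7): [-5, 0, 4, 14, 16, 21, 34]
Old median = 14
Insert x = 35
Old length odd (7). Middle was index 3 = 14.
New length even (8). New median = avg of two middle elements.
x = 35: 7 elements are < x, 0 elements are > x.
New sorted list: [-5, 0, 4, 14, 16, 21, 34, 35]
New median = 15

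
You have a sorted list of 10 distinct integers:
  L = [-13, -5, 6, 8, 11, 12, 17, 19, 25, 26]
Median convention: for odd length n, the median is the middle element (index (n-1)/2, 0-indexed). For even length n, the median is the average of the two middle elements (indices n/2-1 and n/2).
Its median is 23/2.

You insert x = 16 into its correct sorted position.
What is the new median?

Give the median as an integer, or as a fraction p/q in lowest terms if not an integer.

Answer: 12

Derivation:
Old list (sorted, length 10): [-13, -5, 6, 8, 11, 12, 17, 19, 25, 26]
Old median = 23/2
Insert x = 16
Old length even (10). Middle pair: indices 4,5 = 11,12.
New length odd (11). New median = single middle element.
x = 16: 6 elements are < x, 4 elements are > x.
New sorted list: [-13, -5, 6, 8, 11, 12, 16, 17, 19, 25, 26]
New median = 12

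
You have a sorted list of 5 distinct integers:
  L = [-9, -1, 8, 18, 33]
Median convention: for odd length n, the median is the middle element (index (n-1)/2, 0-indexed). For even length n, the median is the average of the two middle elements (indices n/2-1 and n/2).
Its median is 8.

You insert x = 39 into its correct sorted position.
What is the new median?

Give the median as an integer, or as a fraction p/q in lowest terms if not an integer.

Old list (sorted, length 5): [-9, -1, 8, 18, 33]
Old median = 8
Insert x = 39
Old length odd (5). Middle was index 2 = 8.
New length even (6). New median = avg of two middle elements.
x = 39: 5 elements are < x, 0 elements are > x.
New sorted list: [-9, -1, 8, 18, 33, 39]
New median = 13

Answer: 13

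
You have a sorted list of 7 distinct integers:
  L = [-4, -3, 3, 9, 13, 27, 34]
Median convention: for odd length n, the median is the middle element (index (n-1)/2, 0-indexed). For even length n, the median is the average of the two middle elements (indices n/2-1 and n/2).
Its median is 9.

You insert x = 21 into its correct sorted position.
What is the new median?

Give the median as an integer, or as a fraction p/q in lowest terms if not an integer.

Old list (sorted, length 7): [-4, -3, 3, 9, 13, 27, 34]
Old median = 9
Insert x = 21
Old length odd (7). Middle was index 3 = 9.
New length even (8). New median = avg of two middle elements.
x = 21: 5 elements are < x, 2 elements are > x.
New sorted list: [-4, -3, 3, 9, 13, 21, 27, 34]
New median = 11

Answer: 11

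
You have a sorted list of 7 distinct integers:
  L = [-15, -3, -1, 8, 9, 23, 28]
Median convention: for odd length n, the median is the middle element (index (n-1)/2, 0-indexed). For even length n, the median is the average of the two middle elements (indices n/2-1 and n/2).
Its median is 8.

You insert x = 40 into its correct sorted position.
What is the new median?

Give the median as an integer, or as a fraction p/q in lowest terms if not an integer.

Answer: 17/2

Derivation:
Old list (sorted, length 7): [-15, -3, -1, 8, 9, 23, 28]
Old median = 8
Insert x = 40
Old length odd (7). Middle was index 3 = 8.
New length even (8). New median = avg of two middle elements.
x = 40: 7 elements are < x, 0 elements are > x.
New sorted list: [-15, -3, -1, 8, 9, 23, 28, 40]
New median = 17/2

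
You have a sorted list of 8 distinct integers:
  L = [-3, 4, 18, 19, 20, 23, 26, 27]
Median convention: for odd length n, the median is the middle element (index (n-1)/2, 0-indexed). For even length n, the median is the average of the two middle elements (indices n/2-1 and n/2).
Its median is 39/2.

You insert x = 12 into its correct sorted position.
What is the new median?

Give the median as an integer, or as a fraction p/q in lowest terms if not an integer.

Answer: 19

Derivation:
Old list (sorted, length 8): [-3, 4, 18, 19, 20, 23, 26, 27]
Old median = 39/2
Insert x = 12
Old length even (8). Middle pair: indices 3,4 = 19,20.
New length odd (9). New median = single middle element.
x = 12: 2 elements are < x, 6 elements are > x.
New sorted list: [-3, 4, 12, 18, 19, 20, 23, 26, 27]
New median = 19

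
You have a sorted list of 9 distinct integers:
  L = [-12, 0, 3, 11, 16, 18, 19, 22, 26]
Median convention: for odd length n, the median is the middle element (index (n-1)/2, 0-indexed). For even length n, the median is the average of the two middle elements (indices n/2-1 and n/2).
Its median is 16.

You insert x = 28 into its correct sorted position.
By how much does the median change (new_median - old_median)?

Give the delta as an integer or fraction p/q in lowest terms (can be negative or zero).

Old median = 16
After inserting x = 28: new sorted = [-12, 0, 3, 11, 16, 18, 19, 22, 26, 28]
New median = 17
Delta = 17 - 16 = 1

Answer: 1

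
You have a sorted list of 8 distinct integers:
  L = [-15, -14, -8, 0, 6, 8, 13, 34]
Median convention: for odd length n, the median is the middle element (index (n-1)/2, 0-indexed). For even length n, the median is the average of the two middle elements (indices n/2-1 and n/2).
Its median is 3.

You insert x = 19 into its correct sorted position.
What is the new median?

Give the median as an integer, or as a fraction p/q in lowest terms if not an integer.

Answer: 6

Derivation:
Old list (sorted, length 8): [-15, -14, -8, 0, 6, 8, 13, 34]
Old median = 3
Insert x = 19
Old length even (8). Middle pair: indices 3,4 = 0,6.
New length odd (9). New median = single middle element.
x = 19: 7 elements are < x, 1 elements are > x.
New sorted list: [-15, -14, -8, 0, 6, 8, 13, 19, 34]
New median = 6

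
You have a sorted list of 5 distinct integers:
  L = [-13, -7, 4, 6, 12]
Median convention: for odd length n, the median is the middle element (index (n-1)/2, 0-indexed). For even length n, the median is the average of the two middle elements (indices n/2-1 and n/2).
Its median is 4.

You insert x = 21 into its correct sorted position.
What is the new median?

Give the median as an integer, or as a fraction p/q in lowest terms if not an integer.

Answer: 5

Derivation:
Old list (sorted, length 5): [-13, -7, 4, 6, 12]
Old median = 4
Insert x = 21
Old length odd (5). Middle was index 2 = 4.
New length even (6). New median = avg of two middle elements.
x = 21: 5 elements are < x, 0 elements are > x.
New sorted list: [-13, -7, 4, 6, 12, 21]
New median = 5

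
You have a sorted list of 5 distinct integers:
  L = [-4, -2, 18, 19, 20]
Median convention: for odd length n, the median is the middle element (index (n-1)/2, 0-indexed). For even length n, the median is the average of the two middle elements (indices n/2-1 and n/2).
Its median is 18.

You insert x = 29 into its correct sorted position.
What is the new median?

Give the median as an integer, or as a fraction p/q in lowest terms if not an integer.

Old list (sorted, length 5): [-4, -2, 18, 19, 20]
Old median = 18
Insert x = 29
Old length odd (5). Middle was index 2 = 18.
New length even (6). New median = avg of two middle elements.
x = 29: 5 elements are < x, 0 elements are > x.
New sorted list: [-4, -2, 18, 19, 20, 29]
New median = 37/2

Answer: 37/2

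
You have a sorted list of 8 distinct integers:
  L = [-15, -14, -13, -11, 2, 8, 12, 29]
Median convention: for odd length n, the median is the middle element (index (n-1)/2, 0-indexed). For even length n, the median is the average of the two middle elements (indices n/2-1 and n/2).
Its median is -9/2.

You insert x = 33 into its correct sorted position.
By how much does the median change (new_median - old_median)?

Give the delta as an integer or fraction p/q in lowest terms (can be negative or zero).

Old median = -9/2
After inserting x = 33: new sorted = [-15, -14, -13, -11, 2, 8, 12, 29, 33]
New median = 2
Delta = 2 - -9/2 = 13/2

Answer: 13/2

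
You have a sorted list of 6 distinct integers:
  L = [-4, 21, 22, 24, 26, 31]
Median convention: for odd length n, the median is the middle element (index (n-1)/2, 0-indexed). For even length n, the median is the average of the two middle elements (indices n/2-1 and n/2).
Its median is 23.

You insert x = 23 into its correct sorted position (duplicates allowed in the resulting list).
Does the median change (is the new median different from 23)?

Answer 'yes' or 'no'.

Old median = 23
Insert x = 23
New median = 23
Changed? no

Answer: no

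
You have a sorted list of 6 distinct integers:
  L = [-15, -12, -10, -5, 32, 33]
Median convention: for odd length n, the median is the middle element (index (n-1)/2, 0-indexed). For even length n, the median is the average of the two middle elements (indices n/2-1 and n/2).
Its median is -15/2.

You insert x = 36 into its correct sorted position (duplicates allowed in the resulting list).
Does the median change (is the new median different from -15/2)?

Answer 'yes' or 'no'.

Answer: yes

Derivation:
Old median = -15/2
Insert x = 36
New median = -5
Changed? yes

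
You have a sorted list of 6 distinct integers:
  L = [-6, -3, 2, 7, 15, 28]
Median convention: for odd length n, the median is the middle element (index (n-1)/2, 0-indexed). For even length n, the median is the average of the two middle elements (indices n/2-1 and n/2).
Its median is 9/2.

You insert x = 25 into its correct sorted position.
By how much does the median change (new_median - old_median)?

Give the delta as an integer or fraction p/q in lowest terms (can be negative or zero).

Old median = 9/2
After inserting x = 25: new sorted = [-6, -3, 2, 7, 15, 25, 28]
New median = 7
Delta = 7 - 9/2 = 5/2

Answer: 5/2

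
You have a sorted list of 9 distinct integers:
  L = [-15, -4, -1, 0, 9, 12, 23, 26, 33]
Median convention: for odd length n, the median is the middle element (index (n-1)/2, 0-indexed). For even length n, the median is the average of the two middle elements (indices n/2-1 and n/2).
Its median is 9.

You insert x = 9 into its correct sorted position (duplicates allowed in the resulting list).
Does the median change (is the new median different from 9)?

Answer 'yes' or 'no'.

Old median = 9
Insert x = 9
New median = 9
Changed? no

Answer: no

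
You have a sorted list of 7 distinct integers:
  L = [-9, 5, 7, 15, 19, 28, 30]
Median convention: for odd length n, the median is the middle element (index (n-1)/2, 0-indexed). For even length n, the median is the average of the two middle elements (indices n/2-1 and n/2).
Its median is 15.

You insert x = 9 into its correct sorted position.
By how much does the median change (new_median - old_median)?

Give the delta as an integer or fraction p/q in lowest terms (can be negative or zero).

Old median = 15
After inserting x = 9: new sorted = [-9, 5, 7, 9, 15, 19, 28, 30]
New median = 12
Delta = 12 - 15 = -3

Answer: -3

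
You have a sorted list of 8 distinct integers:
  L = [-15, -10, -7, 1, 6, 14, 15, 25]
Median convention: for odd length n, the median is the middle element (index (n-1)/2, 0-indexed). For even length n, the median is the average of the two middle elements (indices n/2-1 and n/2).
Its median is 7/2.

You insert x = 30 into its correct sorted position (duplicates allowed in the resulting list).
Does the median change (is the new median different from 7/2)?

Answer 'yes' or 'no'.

Answer: yes

Derivation:
Old median = 7/2
Insert x = 30
New median = 6
Changed? yes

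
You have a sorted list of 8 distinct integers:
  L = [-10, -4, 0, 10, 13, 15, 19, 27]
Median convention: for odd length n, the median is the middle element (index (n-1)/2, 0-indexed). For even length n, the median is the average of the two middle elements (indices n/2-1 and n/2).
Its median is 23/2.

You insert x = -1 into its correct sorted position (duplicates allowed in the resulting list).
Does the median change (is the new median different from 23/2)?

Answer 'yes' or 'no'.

Answer: yes

Derivation:
Old median = 23/2
Insert x = -1
New median = 10
Changed? yes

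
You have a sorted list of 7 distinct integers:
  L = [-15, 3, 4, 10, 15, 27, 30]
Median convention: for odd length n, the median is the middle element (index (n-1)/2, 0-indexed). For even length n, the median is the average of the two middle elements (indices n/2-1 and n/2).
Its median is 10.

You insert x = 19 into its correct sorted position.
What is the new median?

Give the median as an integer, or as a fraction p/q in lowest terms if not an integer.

Old list (sorted, length 7): [-15, 3, 4, 10, 15, 27, 30]
Old median = 10
Insert x = 19
Old length odd (7). Middle was index 3 = 10.
New length even (8). New median = avg of two middle elements.
x = 19: 5 elements are < x, 2 elements are > x.
New sorted list: [-15, 3, 4, 10, 15, 19, 27, 30]
New median = 25/2

Answer: 25/2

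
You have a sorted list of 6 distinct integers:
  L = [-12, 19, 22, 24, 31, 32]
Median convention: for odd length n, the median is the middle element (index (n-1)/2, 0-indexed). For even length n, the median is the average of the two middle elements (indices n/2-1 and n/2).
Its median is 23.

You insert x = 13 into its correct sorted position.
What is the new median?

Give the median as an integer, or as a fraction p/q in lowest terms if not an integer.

Answer: 22

Derivation:
Old list (sorted, length 6): [-12, 19, 22, 24, 31, 32]
Old median = 23
Insert x = 13
Old length even (6). Middle pair: indices 2,3 = 22,24.
New length odd (7). New median = single middle element.
x = 13: 1 elements are < x, 5 elements are > x.
New sorted list: [-12, 13, 19, 22, 24, 31, 32]
New median = 22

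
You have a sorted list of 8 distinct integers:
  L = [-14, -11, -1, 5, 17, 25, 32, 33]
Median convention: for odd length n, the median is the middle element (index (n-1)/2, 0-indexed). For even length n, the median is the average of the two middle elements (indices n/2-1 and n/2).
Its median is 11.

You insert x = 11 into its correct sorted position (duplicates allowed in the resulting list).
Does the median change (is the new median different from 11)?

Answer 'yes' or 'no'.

Answer: no

Derivation:
Old median = 11
Insert x = 11
New median = 11
Changed? no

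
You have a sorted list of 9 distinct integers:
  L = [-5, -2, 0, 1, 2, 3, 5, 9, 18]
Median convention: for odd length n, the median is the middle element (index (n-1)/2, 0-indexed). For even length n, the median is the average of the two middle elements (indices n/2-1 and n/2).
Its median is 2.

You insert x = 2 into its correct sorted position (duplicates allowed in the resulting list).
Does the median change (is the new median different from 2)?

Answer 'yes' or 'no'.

Old median = 2
Insert x = 2
New median = 2
Changed? no

Answer: no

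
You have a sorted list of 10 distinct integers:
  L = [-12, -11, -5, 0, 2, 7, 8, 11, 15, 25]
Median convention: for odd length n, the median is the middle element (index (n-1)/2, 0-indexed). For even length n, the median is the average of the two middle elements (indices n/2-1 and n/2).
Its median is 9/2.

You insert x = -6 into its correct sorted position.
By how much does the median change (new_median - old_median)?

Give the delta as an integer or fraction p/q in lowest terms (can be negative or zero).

Old median = 9/2
After inserting x = -6: new sorted = [-12, -11, -6, -5, 0, 2, 7, 8, 11, 15, 25]
New median = 2
Delta = 2 - 9/2 = -5/2

Answer: -5/2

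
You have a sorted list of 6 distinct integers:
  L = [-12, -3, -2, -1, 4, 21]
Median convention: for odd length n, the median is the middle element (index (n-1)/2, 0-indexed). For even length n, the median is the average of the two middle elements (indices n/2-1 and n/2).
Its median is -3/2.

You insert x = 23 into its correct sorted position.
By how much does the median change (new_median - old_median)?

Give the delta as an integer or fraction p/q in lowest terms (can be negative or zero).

Old median = -3/2
After inserting x = 23: new sorted = [-12, -3, -2, -1, 4, 21, 23]
New median = -1
Delta = -1 - -3/2 = 1/2

Answer: 1/2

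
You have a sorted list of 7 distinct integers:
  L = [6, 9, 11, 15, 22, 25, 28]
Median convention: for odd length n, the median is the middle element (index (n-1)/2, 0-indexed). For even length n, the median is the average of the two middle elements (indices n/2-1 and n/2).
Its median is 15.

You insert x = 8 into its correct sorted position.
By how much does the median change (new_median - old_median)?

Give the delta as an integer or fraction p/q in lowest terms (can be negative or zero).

Old median = 15
After inserting x = 8: new sorted = [6, 8, 9, 11, 15, 22, 25, 28]
New median = 13
Delta = 13 - 15 = -2

Answer: -2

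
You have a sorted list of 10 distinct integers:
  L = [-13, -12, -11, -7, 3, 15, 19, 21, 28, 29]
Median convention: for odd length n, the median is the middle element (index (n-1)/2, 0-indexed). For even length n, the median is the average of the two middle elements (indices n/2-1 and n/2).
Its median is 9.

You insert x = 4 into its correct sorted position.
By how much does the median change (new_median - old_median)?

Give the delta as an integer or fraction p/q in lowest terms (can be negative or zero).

Answer: -5

Derivation:
Old median = 9
After inserting x = 4: new sorted = [-13, -12, -11, -7, 3, 4, 15, 19, 21, 28, 29]
New median = 4
Delta = 4 - 9 = -5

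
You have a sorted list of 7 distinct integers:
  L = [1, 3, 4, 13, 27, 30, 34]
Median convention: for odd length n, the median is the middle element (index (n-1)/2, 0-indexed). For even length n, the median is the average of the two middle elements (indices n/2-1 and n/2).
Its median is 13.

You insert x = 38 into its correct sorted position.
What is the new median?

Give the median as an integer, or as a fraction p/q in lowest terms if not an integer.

Answer: 20

Derivation:
Old list (sorted, length 7): [1, 3, 4, 13, 27, 30, 34]
Old median = 13
Insert x = 38
Old length odd (7). Middle was index 3 = 13.
New length even (8). New median = avg of two middle elements.
x = 38: 7 elements are < x, 0 elements are > x.
New sorted list: [1, 3, 4, 13, 27, 30, 34, 38]
New median = 20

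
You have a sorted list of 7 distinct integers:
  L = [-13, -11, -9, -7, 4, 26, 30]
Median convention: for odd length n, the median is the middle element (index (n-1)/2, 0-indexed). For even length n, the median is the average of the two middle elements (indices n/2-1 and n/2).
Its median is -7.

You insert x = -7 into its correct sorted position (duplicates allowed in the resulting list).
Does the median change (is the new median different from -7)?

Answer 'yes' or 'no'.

Old median = -7
Insert x = -7
New median = -7
Changed? no

Answer: no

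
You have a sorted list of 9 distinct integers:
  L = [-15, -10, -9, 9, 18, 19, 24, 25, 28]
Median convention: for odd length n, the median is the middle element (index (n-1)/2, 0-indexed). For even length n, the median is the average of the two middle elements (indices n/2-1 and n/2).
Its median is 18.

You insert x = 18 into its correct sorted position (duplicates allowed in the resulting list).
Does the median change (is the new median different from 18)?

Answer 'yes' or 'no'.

Answer: no

Derivation:
Old median = 18
Insert x = 18
New median = 18
Changed? no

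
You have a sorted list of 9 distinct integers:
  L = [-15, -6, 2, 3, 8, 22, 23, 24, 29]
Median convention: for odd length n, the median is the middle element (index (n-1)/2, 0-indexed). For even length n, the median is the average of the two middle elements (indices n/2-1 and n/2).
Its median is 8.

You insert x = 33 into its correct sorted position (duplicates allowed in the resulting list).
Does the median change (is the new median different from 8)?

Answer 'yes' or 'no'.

Answer: yes

Derivation:
Old median = 8
Insert x = 33
New median = 15
Changed? yes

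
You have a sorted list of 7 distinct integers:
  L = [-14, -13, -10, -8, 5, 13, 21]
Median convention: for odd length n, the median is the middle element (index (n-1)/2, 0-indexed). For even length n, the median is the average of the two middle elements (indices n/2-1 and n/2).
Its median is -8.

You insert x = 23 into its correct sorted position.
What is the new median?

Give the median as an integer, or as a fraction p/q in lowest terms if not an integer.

Old list (sorted, length 7): [-14, -13, -10, -8, 5, 13, 21]
Old median = -8
Insert x = 23
Old length odd (7). Middle was index 3 = -8.
New length even (8). New median = avg of two middle elements.
x = 23: 7 elements are < x, 0 elements are > x.
New sorted list: [-14, -13, -10, -8, 5, 13, 21, 23]
New median = -3/2

Answer: -3/2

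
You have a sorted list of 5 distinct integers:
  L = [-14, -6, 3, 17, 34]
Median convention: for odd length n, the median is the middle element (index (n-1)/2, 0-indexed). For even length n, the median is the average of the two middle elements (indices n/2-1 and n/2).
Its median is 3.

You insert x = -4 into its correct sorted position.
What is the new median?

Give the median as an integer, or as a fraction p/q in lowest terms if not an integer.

Old list (sorted, length 5): [-14, -6, 3, 17, 34]
Old median = 3
Insert x = -4
Old length odd (5). Middle was index 2 = 3.
New length even (6). New median = avg of two middle elements.
x = -4: 2 elements are < x, 3 elements are > x.
New sorted list: [-14, -6, -4, 3, 17, 34]
New median = -1/2

Answer: -1/2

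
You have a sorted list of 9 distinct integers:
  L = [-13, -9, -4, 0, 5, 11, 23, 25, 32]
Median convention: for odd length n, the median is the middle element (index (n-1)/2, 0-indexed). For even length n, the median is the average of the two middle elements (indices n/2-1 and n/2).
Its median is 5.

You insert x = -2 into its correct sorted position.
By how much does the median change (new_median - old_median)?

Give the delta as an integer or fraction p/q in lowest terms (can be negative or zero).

Answer: -5/2

Derivation:
Old median = 5
After inserting x = -2: new sorted = [-13, -9, -4, -2, 0, 5, 11, 23, 25, 32]
New median = 5/2
Delta = 5/2 - 5 = -5/2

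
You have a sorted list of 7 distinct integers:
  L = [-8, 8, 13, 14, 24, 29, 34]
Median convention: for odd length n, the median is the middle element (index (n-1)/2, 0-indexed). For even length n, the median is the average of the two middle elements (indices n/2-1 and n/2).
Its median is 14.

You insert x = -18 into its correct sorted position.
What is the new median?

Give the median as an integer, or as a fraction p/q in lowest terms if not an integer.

Old list (sorted, length 7): [-8, 8, 13, 14, 24, 29, 34]
Old median = 14
Insert x = -18
Old length odd (7). Middle was index 3 = 14.
New length even (8). New median = avg of two middle elements.
x = -18: 0 elements are < x, 7 elements are > x.
New sorted list: [-18, -8, 8, 13, 14, 24, 29, 34]
New median = 27/2

Answer: 27/2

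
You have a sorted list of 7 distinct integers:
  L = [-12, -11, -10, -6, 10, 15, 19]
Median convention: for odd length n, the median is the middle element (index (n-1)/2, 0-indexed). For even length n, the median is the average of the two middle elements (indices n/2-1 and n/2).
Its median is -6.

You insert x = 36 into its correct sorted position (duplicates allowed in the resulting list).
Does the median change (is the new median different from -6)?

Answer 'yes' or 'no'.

Old median = -6
Insert x = 36
New median = 2
Changed? yes

Answer: yes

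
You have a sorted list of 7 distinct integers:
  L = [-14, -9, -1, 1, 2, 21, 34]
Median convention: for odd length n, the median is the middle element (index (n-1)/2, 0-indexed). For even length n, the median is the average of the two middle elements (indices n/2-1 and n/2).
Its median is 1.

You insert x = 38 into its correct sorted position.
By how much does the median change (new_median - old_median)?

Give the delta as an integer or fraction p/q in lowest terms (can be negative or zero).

Old median = 1
After inserting x = 38: new sorted = [-14, -9, -1, 1, 2, 21, 34, 38]
New median = 3/2
Delta = 3/2 - 1 = 1/2

Answer: 1/2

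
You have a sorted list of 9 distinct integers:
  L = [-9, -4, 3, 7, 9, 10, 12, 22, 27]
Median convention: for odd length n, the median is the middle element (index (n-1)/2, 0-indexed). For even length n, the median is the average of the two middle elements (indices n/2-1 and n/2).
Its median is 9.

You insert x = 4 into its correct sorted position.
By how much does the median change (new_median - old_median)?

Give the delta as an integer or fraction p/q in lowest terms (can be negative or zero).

Answer: -1

Derivation:
Old median = 9
After inserting x = 4: new sorted = [-9, -4, 3, 4, 7, 9, 10, 12, 22, 27]
New median = 8
Delta = 8 - 9 = -1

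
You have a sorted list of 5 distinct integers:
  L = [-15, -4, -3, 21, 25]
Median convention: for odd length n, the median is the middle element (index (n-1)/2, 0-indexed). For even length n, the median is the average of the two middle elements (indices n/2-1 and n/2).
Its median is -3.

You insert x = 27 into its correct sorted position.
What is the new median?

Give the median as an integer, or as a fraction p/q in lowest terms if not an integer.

Answer: 9

Derivation:
Old list (sorted, length 5): [-15, -4, -3, 21, 25]
Old median = -3
Insert x = 27
Old length odd (5). Middle was index 2 = -3.
New length even (6). New median = avg of two middle elements.
x = 27: 5 elements are < x, 0 elements are > x.
New sorted list: [-15, -4, -3, 21, 25, 27]
New median = 9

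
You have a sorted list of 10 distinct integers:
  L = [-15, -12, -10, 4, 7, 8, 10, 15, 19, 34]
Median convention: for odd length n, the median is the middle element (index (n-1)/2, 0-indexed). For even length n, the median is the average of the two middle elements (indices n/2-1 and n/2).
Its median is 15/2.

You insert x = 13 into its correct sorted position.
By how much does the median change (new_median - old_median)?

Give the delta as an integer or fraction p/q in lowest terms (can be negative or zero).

Old median = 15/2
After inserting x = 13: new sorted = [-15, -12, -10, 4, 7, 8, 10, 13, 15, 19, 34]
New median = 8
Delta = 8 - 15/2 = 1/2

Answer: 1/2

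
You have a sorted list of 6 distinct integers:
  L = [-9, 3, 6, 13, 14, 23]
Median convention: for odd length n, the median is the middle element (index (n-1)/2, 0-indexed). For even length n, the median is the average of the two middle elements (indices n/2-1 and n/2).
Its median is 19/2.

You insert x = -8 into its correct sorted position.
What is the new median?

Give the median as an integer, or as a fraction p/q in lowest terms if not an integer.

Old list (sorted, length 6): [-9, 3, 6, 13, 14, 23]
Old median = 19/2
Insert x = -8
Old length even (6). Middle pair: indices 2,3 = 6,13.
New length odd (7). New median = single middle element.
x = -8: 1 elements are < x, 5 elements are > x.
New sorted list: [-9, -8, 3, 6, 13, 14, 23]
New median = 6

Answer: 6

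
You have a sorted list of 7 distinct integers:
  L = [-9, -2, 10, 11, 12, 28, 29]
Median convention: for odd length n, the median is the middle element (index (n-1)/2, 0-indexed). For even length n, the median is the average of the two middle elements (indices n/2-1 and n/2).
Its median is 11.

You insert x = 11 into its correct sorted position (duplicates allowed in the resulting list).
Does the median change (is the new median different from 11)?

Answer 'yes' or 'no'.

Old median = 11
Insert x = 11
New median = 11
Changed? no

Answer: no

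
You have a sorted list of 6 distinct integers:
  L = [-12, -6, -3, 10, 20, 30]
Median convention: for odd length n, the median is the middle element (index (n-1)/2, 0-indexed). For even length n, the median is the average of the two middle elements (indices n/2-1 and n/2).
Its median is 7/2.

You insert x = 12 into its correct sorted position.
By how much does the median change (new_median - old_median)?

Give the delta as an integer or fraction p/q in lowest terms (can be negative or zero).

Old median = 7/2
After inserting x = 12: new sorted = [-12, -6, -3, 10, 12, 20, 30]
New median = 10
Delta = 10 - 7/2 = 13/2

Answer: 13/2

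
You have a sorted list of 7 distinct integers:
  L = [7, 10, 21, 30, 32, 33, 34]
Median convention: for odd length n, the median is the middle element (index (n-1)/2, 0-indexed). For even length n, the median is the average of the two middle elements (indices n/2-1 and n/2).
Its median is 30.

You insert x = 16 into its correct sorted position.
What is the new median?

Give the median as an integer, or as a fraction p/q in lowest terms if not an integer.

Answer: 51/2

Derivation:
Old list (sorted, length 7): [7, 10, 21, 30, 32, 33, 34]
Old median = 30
Insert x = 16
Old length odd (7). Middle was index 3 = 30.
New length even (8). New median = avg of two middle elements.
x = 16: 2 elements are < x, 5 elements are > x.
New sorted list: [7, 10, 16, 21, 30, 32, 33, 34]
New median = 51/2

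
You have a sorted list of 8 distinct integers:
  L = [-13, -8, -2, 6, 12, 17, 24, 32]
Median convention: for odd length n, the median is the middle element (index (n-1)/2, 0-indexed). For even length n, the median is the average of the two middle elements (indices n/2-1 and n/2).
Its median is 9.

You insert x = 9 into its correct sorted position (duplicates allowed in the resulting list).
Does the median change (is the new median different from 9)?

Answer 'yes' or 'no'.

Answer: no

Derivation:
Old median = 9
Insert x = 9
New median = 9
Changed? no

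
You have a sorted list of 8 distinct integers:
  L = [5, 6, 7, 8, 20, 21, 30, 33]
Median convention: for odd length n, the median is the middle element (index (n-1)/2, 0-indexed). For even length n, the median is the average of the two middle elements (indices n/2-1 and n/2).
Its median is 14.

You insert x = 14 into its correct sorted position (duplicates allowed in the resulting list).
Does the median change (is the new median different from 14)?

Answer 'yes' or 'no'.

Old median = 14
Insert x = 14
New median = 14
Changed? no

Answer: no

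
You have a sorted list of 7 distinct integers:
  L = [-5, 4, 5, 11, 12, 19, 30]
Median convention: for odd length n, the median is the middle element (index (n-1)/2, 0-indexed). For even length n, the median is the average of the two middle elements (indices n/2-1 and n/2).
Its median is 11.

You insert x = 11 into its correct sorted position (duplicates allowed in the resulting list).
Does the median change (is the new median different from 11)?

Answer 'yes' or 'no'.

Answer: no

Derivation:
Old median = 11
Insert x = 11
New median = 11
Changed? no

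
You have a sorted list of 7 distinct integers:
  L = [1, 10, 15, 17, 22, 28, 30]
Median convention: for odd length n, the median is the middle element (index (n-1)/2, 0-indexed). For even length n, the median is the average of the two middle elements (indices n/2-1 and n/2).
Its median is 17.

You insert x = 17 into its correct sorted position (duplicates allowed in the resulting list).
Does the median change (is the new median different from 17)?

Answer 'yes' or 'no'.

Answer: no

Derivation:
Old median = 17
Insert x = 17
New median = 17
Changed? no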